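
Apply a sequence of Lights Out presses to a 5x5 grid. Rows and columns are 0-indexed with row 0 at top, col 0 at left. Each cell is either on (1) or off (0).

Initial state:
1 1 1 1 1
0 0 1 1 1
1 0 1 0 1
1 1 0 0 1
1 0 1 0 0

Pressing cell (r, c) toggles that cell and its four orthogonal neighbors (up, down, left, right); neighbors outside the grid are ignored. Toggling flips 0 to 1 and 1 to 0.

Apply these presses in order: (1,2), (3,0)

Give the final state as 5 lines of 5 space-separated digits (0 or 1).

After press 1 at (1,2):
1 1 0 1 1
0 1 0 0 1
1 0 0 0 1
1 1 0 0 1
1 0 1 0 0

After press 2 at (3,0):
1 1 0 1 1
0 1 0 0 1
0 0 0 0 1
0 0 0 0 1
0 0 1 0 0

Answer: 1 1 0 1 1
0 1 0 0 1
0 0 0 0 1
0 0 0 0 1
0 0 1 0 0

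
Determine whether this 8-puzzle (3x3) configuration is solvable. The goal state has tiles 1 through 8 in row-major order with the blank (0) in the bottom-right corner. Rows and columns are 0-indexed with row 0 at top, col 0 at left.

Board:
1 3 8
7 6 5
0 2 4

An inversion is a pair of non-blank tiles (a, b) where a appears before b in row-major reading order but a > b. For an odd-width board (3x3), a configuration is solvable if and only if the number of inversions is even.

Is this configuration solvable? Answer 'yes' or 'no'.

Inversions (pairs i<j in row-major order where tile[i] > tile[j] > 0): 15
15 is odd, so the puzzle is not solvable.

Answer: no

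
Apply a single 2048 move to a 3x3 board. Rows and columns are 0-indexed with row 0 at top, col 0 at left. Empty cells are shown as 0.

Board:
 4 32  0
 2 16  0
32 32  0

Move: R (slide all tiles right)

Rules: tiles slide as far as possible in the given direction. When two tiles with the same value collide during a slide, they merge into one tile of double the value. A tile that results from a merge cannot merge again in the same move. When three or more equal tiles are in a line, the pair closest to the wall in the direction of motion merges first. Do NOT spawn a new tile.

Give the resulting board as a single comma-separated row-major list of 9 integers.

Answer: 0, 4, 32, 0, 2, 16, 0, 0, 64

Derivation:
Slide right:
row 0: [4, 32, 0] -> [0, 4, 32]
row 1: [2, 16, 0] -> [0, 2, 16]
row 2: [32, 32, 0] -> [0, 0, 64]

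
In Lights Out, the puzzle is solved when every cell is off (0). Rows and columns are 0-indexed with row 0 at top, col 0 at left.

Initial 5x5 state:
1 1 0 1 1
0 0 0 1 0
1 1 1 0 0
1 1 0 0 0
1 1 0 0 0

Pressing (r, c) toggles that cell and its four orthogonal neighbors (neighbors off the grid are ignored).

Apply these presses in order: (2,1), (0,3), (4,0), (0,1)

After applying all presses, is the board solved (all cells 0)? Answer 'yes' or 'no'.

After press 1 at (2,1):
1 1 0 1 1
0 1 0 1 0
0 0 0 0 0
1 0 0 0 0
1 1 0 0 0

After press 2 at (0,3):
1 1 1 0 0
0 1 0 0 0
0 0 0 0 0
1 0 0 0 0
1 1 0 0 0

After press 3 at (4,0):
1 1 1 0 0
0 1 0 0 0
0 0 0 0 0
0 0 0 0 0
0 0 0 0 0

After press 4 at (0,1):
0 0 0 0 0
0 0 0 0 0
0 0 0 0 0
0 0 0 0 0
0 0 0 0 0

Lights still on: 0

Answer: yes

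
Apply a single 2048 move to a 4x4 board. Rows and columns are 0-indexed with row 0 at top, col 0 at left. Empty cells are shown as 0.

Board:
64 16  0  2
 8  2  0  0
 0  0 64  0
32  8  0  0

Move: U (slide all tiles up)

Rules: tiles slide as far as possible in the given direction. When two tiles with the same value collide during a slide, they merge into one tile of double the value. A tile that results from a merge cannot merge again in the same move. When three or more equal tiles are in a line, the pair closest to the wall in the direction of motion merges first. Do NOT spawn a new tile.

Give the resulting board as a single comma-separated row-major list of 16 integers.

Slide up:
col 0: [64, 8, 0, 32] -> [64, 8, 32, 0]
col 1: [16, 2, 0, 8] -> [16, 2, 8, 0]
col 2: [0, 0, 64, 0] -> [64, 0, 0, 0]
col 3: [2, 0, 0, 0] -> [2, 0, 0, 0]

Answer: 64, 16, 64, 2, 8, 2, 0, 0, 32, 8, 0, 0, 0, 0, 0, 0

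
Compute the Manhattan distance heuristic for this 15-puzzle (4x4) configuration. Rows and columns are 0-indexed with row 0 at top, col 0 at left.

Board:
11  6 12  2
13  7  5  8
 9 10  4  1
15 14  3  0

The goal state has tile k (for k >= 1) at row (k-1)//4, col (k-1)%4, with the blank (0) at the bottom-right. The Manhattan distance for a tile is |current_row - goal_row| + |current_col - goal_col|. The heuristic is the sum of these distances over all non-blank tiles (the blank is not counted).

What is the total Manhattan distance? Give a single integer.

Answer: 28

Derivation:
Tile 11: at (0,0), goal (2,2), distance |0-2|+|0-2| = 4
Tile 6: at (0,1), goal (1,1), distance |0-1|+|1-1| = 1
Tile 12: at (0,2), goal (2,3), distance |0-2|+|2-3| = 3
Tile 2: at (0,3), goal (0,1), distance |0-0|+|3-1| = 2
Tile 13: at (1,0), goal (3,0), distance |1-3|+|0-0| = 2
Tile 7: at (1,1), goal (1,2), distance |1-1|+|1-2| = 1
Tile 5: at (1,2), goal (1,0), distance |1-1|+|2-0| = 2
Tile 8: at (1,3), goal (1,3), distance |1-1|+|3-3| = 0
Tile 9: at (2,0), goal (2,0), distance |2-2|+|0-0| = 0
Tile 10: at (2,1), goal (2,1), distance |2-2|+|1-1| = 0
Tile 4: at (2,2), goal (0,3), distance |2-0|+|2-3| = 3
Tile 1: at (2,3), goal (0,0), distance |2-0|+|3-0| = 5
Tile 15: at (3,0), goal (3,2), distance |3-3|+|0-2| = 2
Tile 14: at (3,1), goal (3,1), distance |3-3|+|1-1| = 0
Tile 3: at (3,2), goal (0,2), distance |3-0|+|2-2| = 3
Sum: 4 + 1 + 3 + 2 + 2 + 1 + 2 + 0 + 0 + 0 + 3 + 5 + 2 + 0 + 3 = 28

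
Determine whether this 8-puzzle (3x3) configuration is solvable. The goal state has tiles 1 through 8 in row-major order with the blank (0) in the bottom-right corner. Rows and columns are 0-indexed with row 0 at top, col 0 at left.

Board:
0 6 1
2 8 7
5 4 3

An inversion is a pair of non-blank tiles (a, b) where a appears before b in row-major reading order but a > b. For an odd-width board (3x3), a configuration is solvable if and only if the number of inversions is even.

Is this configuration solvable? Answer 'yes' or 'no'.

Inversions (pairs i<j in row-major order where tile[i] > tile[j] > 0): 15
15 is odd, so the puzzle is not solvable.

Answer: no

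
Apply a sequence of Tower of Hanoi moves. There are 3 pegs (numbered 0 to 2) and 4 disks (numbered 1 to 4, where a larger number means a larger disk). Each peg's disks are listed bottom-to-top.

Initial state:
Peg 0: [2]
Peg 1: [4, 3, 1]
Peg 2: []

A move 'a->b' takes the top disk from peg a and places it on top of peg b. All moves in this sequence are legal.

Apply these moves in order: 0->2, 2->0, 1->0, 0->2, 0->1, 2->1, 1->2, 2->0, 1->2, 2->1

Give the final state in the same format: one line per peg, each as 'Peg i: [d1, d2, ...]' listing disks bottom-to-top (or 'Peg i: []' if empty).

After move 1 (0->2):
Peg 0: []
Peg 1: [4, 3, 1]
Peg 2: [2]

After move 2 (2->0):
Peg 0: [2]
Peg 1: [4, 3, 1]
Peg 2: []

After move 3 (1->0):
Peg 0: [2, 1]
Peg 1: [4, 3]
Peg 2: []

After move 4 (0->2):
Peg 0: [2]
Peg 1: [4, 3]
Peg 2: [1]

After move 5 (0->1):
Peg 0: []
Peg 1: [4, 3, 2]
Peg 2: [1]

After move 6 (2->1):
Peg 0: []
Peg 1: [4, 3, 2, 1]
Peg 2: []

After move 7 (1->2):
Peg 0: []
Peg 1: [4, 3, 2]
Peg 2: [1]

After move 8 (2->0):
Peg 0: [1]
Peg 1: [4, 3, 2]
Peg 2: []

After move 9 (1->2):
Peg 0: [1]
Peg 1: [4, 3]
Peg 2: [2]

After move 10 (2->1):
Peg 0: [1]
Peg 1: [4, 3, 2]
Peg 2: []

Answer: Peg 0: [1]
Peg 1: [4, 3, 2]
Peg 2: []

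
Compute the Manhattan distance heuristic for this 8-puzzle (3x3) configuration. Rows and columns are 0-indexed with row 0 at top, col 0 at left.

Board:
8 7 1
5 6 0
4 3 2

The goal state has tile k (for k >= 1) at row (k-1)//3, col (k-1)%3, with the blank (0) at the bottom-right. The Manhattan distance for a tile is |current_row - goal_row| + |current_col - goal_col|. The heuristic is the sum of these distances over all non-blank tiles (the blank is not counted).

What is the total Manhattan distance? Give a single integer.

Answer: 17

Derivation:
Tile 8: (0,0)->(2,1) = 3
Tile 7: (0,1)->(2,0) = 3
Tile 1: (0,2)->(0,0) = 2
Tile 5: (1,0)->(1,1) = 1
Tile 6: (1,1)->(1,2) = 1
Tile 4: (2,0)->(1,0) = 1
Tile 3: (2,1)->(0,2) = 3
Tile 2: (2,2)->(0,1) = 3
Sum: 3 + 3 + 2 + 1 + 1 + 1 + 3 + 3 = 17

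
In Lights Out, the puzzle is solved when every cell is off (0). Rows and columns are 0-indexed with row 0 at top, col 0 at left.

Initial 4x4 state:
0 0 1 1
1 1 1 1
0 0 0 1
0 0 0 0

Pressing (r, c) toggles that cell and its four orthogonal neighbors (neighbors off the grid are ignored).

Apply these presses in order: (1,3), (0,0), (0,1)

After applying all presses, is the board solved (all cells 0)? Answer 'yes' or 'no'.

Answer: yes

Derivation:
After press 1 at (1,3):
0 0 1 0
1 1 0 0
0 0 0 0
0 0 0 0

After press 2 at (0,0):
1 1 1 0
0 1 0 0
0 0 0 0
0 0 0 0

After press 3 at (0,1):
0 0 0 0
0 0 0 0
0 0 0 0
0 0 0 0

Lights still on: 0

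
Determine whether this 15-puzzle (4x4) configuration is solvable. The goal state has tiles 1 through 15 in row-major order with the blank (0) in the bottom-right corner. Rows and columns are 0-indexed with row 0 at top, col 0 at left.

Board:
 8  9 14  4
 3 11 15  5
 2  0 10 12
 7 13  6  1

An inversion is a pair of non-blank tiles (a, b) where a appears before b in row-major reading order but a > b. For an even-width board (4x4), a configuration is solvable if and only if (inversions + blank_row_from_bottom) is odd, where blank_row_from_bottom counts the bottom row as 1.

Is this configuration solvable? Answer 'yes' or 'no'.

Answer: no

Derivation:
Inversions: 58
Blank is in row 2 (0-indexed from top), which is row 2 counting from the bottom (bottom = 1).
58 + 2 = 60, which is even, so the puzzle is not solvable.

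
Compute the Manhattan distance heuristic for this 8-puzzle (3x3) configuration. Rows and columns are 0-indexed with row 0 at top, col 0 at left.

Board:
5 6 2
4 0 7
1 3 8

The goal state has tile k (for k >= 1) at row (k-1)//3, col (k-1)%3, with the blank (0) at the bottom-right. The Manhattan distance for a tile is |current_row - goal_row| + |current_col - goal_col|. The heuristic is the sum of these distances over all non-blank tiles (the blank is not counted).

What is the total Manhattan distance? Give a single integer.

Tile 5: (0,0)->(1,1) = 2
Tile 6: (0,1)->(1,2) = 2
Tile 2: (0,2)->(0,1) = 1
Tile 4: (1,0)->(1,0) = 0
Tile 7: (1,2)->(2,0) = 3
Tile 1: (2,0)->(0,0) = 2
Tile 3: (2,1)->(0,2) = 3
Tile 8: (2,2)->(2,1) = 1
Sum: 2 + 2 + 1 + 0 + 3 + 2 + 3 + 1 = 14

Answer: 14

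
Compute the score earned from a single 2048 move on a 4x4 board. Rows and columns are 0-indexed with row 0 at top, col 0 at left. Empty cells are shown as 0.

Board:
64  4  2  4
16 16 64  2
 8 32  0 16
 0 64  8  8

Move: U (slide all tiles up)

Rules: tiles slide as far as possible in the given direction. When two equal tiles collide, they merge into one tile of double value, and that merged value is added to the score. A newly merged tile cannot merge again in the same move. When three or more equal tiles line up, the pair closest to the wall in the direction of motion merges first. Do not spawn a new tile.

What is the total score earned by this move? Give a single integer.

Slide up:
col 0: [64, 16, 8, 0] -> [64, 16, 8, 0]  score +0 (running 0)
col 1: [4, 16, 32, 64] -> [4, 16, 32, 64]  score +0 (running 0)
col 2: [2, 64, 0, 8] -> [2, 64, 8, 0]  score +0 (running 0)
col 3: [4, 2, 16, 8] -> [4, 2, 16, 8]  score +0 (running 0)
Board after move:
64  4  2  4
16 16 64  2
 8 32  8 16
 0 64  0  8

Answer: 0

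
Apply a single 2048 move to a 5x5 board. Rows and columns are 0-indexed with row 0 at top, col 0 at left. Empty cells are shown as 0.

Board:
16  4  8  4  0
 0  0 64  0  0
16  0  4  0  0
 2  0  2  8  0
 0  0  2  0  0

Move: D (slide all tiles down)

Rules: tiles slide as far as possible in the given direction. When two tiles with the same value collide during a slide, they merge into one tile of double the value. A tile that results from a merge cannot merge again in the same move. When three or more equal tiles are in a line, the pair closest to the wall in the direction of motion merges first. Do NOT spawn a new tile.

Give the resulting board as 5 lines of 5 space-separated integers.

Answer:  0  0  0  0  0
 0  0  8  0  0
 0  0 64  0  0
32  0  4  4  0
 2  4  4  8  0

Derivation:
Slide down:
col 0: [16, 0, 16, 2, 0] -> [0, 0, 0, 32, 2]
col 1: [4, 0, 0, 0, 0] -> [0, 0, 0, 0, 4]
col 2: [8, 64, 4, 2, 2] -> [0, 8, 64, 4, 4]
col 3: [4, 0, 0, 8, 0] -> [0, 0, 0, 4, 8]
col 4: [0, 0, 0, 0, 0] -> [0, 0, 0, 0, 0]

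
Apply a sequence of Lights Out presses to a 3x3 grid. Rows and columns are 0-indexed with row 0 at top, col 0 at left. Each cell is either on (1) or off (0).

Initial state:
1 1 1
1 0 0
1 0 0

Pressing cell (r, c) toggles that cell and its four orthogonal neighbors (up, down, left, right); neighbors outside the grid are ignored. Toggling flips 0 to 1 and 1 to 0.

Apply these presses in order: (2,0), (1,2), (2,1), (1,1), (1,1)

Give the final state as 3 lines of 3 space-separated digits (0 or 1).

Answer: 1 1 0
0 0 1
1 0 0

Derivation:
After press 1 at (2,0):
1 1 1
0 0 0
0 1 0

After press 2 at (1,2):
1 1 0
0 1 1
0 1 1

After press 3 at (2,1):
1 1 0
0 0 1
1 0 0

After press 4 at (1,1):
1 0 0
1 1 0
1 1 0

After press 5 at (1,1):
1 1 0
0 0 1
1 0 0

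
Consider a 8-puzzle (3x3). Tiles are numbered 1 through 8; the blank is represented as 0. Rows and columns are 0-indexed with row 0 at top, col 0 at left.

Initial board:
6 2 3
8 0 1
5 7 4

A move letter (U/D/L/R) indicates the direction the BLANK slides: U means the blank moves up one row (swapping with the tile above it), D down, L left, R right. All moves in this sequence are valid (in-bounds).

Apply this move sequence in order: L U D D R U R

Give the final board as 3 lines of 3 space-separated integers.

After move 1 (L):
6 2 3
0 8 1
5 7 4

After move 2 (U):
0 2 3
6 8 1
5 7 4

After move 3 (D):
6 2 3
0 8 1
5 7 4

After move 4 (D):
6 2 3
5 8 1
0 7 4

After move 5 (R):
6 2 3
5 8 1
7 0 4

After move 6 (U):
6 2 3
5 0 1
7 8 4

After move 7 (R):
6 2 3
5 1 0
7 8 4

Answer: 6 2 3
5 1 0
7 8 4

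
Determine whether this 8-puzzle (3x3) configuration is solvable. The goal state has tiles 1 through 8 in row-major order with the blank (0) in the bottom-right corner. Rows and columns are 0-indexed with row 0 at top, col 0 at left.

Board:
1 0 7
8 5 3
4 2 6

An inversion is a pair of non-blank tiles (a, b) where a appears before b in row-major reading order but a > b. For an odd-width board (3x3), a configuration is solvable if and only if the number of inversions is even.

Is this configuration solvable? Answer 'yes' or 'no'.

Inversions (pairs i<j in row-major order where tile[i] > tile[j] > 0): 15
15 is odd, so the puzzle is not solvable.

Answer: no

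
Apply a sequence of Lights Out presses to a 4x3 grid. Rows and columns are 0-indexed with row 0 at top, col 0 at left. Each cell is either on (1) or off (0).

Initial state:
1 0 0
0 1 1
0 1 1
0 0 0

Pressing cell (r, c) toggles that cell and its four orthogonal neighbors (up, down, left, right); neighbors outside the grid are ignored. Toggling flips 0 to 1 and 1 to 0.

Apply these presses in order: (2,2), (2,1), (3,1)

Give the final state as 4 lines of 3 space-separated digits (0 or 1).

After press 1 at (2,2):
1 0 0
0 1 0
0 0 0
0 0 1

After press 2 at (2,1):
1 0 0
0 0 0
1 1 1
0 1 1

After press 3 at (3,1):
1 0 0
0 0 0
1 0 1
1 0 0

Answer: 1 0 0
0 0 0
1 0 1
1 0 0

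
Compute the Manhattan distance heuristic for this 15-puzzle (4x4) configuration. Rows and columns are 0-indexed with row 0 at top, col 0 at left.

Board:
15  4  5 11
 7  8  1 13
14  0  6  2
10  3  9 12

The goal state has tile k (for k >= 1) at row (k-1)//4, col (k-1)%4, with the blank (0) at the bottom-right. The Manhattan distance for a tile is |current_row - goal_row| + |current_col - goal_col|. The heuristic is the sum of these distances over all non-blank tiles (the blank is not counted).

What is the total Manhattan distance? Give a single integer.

Answer: 43

Derivation:
Tile 15: (0,0)->(3,2) = 5
Tile 4: (0,1)->(0,3) = 2
Tile 5: (0,2)->(1,0) = 3
Tile 11: (0,3)->(2,2) = 3
Tile 7: (1,0)->(1,2) = 2
Tile 8: (1,1)->(1,3) = 2
Tile 1: (1,2)->(0,0) = 3
Tile 13: (1,3)->(3,0) = 5
Tile 14: (2,0)->(3,1) = 2
Tile 6: (2,2)->(1,1) = 2
Tile 2: (2,3)->(0,1) = 4
Tile 10: (3,0)->(2,1) = 2
Tile 3: (3,1)->(0,2) = 4
Tile 9: (3,2)->(2,0) = 3
Tile 12: (3,3)->(2,3) = 1
Sum: 5 + 2 + 3 + 3 + 2 + 2 + 3 + 5 + 2 + 2 + 4 + 2 + 4 + 3 + 1 = 43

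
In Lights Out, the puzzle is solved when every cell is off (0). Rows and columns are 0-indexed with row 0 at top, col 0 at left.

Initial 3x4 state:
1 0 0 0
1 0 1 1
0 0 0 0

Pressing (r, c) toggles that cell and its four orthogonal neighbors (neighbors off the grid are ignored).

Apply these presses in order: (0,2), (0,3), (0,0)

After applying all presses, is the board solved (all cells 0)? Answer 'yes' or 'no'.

Answer: yes

Derivation:
After press 1 at (0,2):
1 1 1 1
1 0 0 1
0 0 0 0

After press 2 at (0,3):
1 1 0 0
1 0 0 0
0 0 0 0

After press 3 at (0,0):
0 0 0 0
0 0 0 0
0 0 0 0

Lights still on: 0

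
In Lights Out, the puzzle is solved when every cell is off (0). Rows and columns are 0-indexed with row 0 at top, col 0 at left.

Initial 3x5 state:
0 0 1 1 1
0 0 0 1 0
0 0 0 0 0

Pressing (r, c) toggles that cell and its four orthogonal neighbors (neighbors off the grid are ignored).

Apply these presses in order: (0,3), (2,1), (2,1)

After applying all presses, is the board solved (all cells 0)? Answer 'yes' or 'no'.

After press 1 at (0,3):
0 0 0 0 0
0 0 0 0 0
0 0 0 0 0

After press 2 at (2,1):
0 0 0 0 0
0 1 0 0 0
1 1 1 0 0

After press 3 at (2,1):
0 0 0 0 0
0 0 0 0 0
0 0 0 0 0

Lights still on: 0

Answer: yes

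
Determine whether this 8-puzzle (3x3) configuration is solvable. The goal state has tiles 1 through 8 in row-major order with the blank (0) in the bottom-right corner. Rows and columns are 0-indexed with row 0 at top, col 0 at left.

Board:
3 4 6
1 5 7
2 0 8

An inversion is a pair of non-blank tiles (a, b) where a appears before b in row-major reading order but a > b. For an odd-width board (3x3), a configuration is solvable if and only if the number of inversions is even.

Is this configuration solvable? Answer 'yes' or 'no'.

Inversions (pairs i<j in row-major order where tile[i] > tile[j] > 0): 9
9 is odd, so the puzzle is not solvable.

Answer: no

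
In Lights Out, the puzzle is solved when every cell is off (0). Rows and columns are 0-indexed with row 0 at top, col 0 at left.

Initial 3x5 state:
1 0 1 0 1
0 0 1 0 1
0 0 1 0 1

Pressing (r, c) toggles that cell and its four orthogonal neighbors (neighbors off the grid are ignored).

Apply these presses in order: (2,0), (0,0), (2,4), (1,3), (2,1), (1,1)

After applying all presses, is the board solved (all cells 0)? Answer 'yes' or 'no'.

After press 1 at (2,0):
1 0 1 0 1
1 0 1 0 1
1 1 1 0 1

After press 2 at (0,0):
0 1 1 0 1
0 0 1 0 1
1 1 1 0 1

After press 3 at (2,4):
0 1 1 0 1
0 0 1 0 0
1 1 1 1 0

After press 4 at (1,3):
0 1 1 1 1
0 0 0 1 1
1 1 1 0 0

After press 5 at (2,1):
0 1 1 1 1
0 1 0 1 1
0 0 0 0 0

After press 6 at (1,1):
0 0 1 1 1
1 0 1 1 1
0 1 0 0 0

Lights still on: 8

Answer: no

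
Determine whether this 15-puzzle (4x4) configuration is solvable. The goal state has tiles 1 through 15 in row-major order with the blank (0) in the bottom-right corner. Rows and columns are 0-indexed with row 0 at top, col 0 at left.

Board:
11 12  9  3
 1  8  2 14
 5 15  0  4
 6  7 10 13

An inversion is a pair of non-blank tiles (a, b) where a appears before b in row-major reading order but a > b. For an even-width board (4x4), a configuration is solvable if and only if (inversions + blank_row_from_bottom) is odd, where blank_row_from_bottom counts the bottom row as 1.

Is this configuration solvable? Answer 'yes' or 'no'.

Answer: yes

Derivation:
Inversions: 47
Blank is in row 2 (0-indexed from top), which is row 2 counting from the bottom (bottom = 1).
47 + 2 = 49, which is odd, so the puzzle is solvable.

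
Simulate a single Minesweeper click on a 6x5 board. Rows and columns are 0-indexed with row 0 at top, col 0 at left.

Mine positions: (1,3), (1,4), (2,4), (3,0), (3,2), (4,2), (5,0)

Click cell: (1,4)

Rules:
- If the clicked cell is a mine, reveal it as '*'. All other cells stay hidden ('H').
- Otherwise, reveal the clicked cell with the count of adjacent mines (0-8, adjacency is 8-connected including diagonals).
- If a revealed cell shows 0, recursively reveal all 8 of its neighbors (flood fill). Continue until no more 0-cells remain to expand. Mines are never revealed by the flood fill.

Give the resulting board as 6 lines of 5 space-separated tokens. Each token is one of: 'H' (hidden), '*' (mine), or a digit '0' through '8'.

H H H H H
H H H H *
H H H H H
H H H H H
H H H H H
H H H H H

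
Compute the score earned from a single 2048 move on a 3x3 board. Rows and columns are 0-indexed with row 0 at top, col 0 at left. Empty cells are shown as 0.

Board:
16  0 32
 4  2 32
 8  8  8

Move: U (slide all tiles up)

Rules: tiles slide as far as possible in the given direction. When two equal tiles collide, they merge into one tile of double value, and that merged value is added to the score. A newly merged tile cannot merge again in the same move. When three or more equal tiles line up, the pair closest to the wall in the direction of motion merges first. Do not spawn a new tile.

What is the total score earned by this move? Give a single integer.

Answer: 64

Derivation:
Slide up:
col 0: [16, 4, 8] -> [16, 4, 8]  score +0 (running 0)
col 1: [0, 2, 8] -> [2, 8, 0]  score +0 (running 0)
col 2: [32, 32, 8] -> [64, 8, 0]  score +64 (running 64)
Board after move:
16  2 64
 4  8  8
 8  0  0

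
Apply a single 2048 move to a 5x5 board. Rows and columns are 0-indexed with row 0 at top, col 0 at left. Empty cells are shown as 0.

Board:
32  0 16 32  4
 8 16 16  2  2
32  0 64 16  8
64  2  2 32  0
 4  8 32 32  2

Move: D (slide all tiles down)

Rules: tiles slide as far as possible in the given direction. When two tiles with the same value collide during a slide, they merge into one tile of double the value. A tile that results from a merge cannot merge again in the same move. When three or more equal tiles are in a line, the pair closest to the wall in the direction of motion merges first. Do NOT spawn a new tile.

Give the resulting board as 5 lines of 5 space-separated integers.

Slide down:
col 0: [32, 8, 32, 64, 4] -> [32, 8, 32, 64, 4]
col 1: [0, 16, 0, 2, 8] -> [0, 0, 16, 2, 8]
col 2: [16, 16, 64, 2, 32] -> [0, 32, 64, 2, 32]
col 3: [32, 2, 16, 32, 32] -> [0, 32, 2, 16, 64]
col 4: [4, 2, 8, 0, 2] -> [0, 4, 2, 8, 2]

Answer: 32  0  0  0  0
 8  0 32 32  4
32 16 64  2  2
64  2  2 16  8
 4  8 32 64  2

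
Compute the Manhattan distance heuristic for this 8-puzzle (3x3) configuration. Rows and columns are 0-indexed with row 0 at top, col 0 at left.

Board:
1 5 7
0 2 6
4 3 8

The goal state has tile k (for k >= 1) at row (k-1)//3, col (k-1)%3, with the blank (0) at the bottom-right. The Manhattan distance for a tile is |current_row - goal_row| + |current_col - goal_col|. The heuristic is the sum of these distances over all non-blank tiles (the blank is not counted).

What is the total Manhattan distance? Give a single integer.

Answer: 11

Derivation:
Tile 1: at (0,0), goal (0,0), distance |0-0|+|0-0| = 0
Tile 5: at (0,1), goal (1,1), distance |0-1|+|1-1| = 1
Tile 7: at (0,2), goal (2,0), distance |0-2|+|2-0| = 4
Tile 2: at (1,1), goal (0,1), distance |1-0|+|1-1| = 1
Tile 6: at (1,2), goal (1,2), distance |1-1|+|2-2| = 0
Tile 4: at (2,0), goal (1,0), distance |2-1|+|0-0| = 1
Tile 3: at (2,1), goal (0,2), distance |2-0|+|1-2| = 3
Tile 8: at (2,2), goal (2,1), distance |2-2|+|2-1| = 1
Sum: 0 + 1 + 4 + 1 + 0 + 1 + 3 + 1 = 11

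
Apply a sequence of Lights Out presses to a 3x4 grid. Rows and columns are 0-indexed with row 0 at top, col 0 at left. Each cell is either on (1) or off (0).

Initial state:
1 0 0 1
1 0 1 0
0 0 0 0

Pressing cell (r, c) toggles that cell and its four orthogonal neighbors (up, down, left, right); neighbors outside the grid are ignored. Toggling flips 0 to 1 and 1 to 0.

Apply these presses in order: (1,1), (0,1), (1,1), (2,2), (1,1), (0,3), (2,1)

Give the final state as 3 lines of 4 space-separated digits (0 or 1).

Answer: 0 0 0 0
0 1 1 1
1 1 0 1

Derivation:
After press 1 at (1,1):
1 1 0 1
0 1 0 0
0 1 0 0

After press 2 at (0,1):
0 0 1 1
0 0 0 0
0 1 0 0

After press 3 at (1,1):
0 1 1 1
1 1 1 0
0 0 0 0

After press 4 at (2,2):
0 1 1 1
1 1 0 0
0 1 1 1

After press 5 at (1,1):
0 0 1 1
0 0 1 0
0 0 1 1

After press 6 at (0,3):
0 0 0 0
0 0 1 1
0 0 1 1

After press 7 at (2,1):
0 0 0 0
0 1 1 1
1 1 0 1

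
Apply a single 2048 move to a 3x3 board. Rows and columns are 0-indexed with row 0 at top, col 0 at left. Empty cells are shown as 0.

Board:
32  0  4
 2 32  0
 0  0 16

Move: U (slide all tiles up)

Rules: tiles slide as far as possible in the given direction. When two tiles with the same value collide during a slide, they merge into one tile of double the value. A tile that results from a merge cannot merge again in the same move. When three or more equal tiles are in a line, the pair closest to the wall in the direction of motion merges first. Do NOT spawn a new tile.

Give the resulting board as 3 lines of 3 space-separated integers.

Answer: 32 32  4
 2  0 16
 0  0  0

Derivation:
Slide up:
col 0: [32, 2, 0] -> [32, 2, 0]
col 1: [0, 32, 0] -> [32, 0, 0]
col 2: [4, 0, 16] -> [4, 16, 0]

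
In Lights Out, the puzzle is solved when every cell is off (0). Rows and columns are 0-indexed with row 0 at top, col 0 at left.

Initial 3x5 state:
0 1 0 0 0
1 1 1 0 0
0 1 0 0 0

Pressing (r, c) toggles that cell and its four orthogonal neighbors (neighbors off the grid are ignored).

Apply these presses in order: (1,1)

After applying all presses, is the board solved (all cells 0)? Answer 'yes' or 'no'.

Answer: yes

Derivation:
After press 1 at (1,1):
0 0 0 0 0
0 0 0 0 0
0 0 0 0 0

Lights still on: 0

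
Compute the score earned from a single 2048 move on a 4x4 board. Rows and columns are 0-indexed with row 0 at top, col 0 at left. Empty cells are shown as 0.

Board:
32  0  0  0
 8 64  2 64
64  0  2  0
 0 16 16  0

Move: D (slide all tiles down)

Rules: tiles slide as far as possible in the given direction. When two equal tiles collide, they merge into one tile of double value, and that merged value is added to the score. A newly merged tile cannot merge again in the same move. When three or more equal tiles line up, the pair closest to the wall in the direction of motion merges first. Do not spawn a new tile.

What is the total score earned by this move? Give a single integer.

Slide down:
col 0: [32, 8, 64, 0] -> [0, 32, 8, 64]  score +0 (running 0)
col 1: [0, 64, 0, 16] -> [0, 0, 64, 16]  score +0 (running 0)
col 2: [0, 2, 2, 16] -> [0, 0, 4, 16]  score +4 (running 4)
col 3: [0, 64, 0, 0] -> [0, 0, 0, 64]  score +0 (running 4)
Board after move:
 0  0  0  0
32  0  0  0
 8 64  4  0
64 16 16 64

Answer: 4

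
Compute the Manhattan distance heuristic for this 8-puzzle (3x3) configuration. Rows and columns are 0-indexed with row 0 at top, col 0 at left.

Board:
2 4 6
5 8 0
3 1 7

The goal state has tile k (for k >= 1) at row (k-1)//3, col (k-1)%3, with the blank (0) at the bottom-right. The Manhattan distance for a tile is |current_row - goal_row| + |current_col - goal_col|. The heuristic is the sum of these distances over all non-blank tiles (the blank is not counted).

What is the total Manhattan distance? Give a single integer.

Tile 2: at (0,0), goal (0,1), distance |0-0|+|0-1| = 1
Tile 4: at (0,1), goal (1,0), distance |0-1|+|1-0| = 2
Tile 6: at (0,2), goal (1,2), distance |0-1|+|2-2| = 1
Tile 5: at (1,0), goal (1,1), distance |1-1|+|0-1| = 1
Tile 8: at (1,1), goal (2,1), distance |1-2|+|1-1| = 1
Tile 3: at (2,0), goal (0,2), distance |2-0|+|0-2| = 4
Tile 1: at (2,1), goal (0,0), distance |2-0|+|1-0| = 3
Tile 7: at (2,2), goal (2,0), distance |2-2|+|2-0| = 2
Sum: 1 + 2 + 1 + 1 + 1 + 4 + 3 + 2 = 15

Answer: 15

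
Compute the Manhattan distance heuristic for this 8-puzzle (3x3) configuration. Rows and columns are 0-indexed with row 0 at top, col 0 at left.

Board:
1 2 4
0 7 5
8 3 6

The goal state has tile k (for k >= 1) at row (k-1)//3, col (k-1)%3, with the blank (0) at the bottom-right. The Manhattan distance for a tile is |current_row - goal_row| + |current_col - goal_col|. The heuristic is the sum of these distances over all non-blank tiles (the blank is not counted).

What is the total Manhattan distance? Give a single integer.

Tile 1: (0,0)->(0,0) = 0
Tile 2: (0,1)->(0,1) = 0
Tile 4: (0,2)->(1,0) = 3
Tile 7: (1,1)->(2,0) = 2
Tile 5: (1,2)->(1,1) = 1
Tile 8: (2,0)->(2,1) = 1
Tile 3: (2,1)->(0,2) = 3
Tile 6: (2,2)->(1,2) = 1
Sum: 0 + 0 + 3 + 2 + 1 + 1 + 3 + 1 = 11

Answer: 11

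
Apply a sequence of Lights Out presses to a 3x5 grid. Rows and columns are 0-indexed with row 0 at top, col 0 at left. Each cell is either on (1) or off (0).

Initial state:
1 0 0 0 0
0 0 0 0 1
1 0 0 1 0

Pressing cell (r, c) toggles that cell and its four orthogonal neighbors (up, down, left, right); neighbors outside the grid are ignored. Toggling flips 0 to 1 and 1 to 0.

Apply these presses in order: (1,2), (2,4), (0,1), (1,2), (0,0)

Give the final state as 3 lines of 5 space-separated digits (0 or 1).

Answer: 1 0 1 0 0
1 1 0 0 0
1 0 0 0 1

Derivation:
After press 1 at (1,2):
1 0 1 0 0
0 1 1 1 1
1 0 1 1 0

After press 2 at (2,4):
1 0 1 0 0
0 1 1 1 0
1 0 1 0 1

After press 3 at (0,1):
0 1 0 0 0
0 0 1 1 0
1 0 1 0 1

After press 4 at (1,2):
0 1 1 0 0
0 1 0 0 0
1 0 0 0 1

After press 5 at (0,0):
1 0 1 0 0
1 1 0 0 0
1 0 0 0 1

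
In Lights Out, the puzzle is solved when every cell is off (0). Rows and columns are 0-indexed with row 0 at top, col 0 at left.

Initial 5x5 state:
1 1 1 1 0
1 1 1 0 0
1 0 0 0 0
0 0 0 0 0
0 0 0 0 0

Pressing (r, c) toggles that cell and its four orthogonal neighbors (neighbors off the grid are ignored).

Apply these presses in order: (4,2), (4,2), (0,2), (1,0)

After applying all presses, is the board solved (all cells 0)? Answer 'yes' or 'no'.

After press 1 at (4,2):
1 1 1 1 0
1 1 1 0 0
1 0 0 0 0
0 0 1 0 0
0 1 1 1 0

After press 2 at (4,2):
1 1 1 1 0
1 1 1 0 0
1 0 0 0 0
0 0 0 0 0
0 0 0 0 0

After press 3 at (0,2):
1 0 0 0 0
1 1 0 0 0
1 0 0 0 0
0 0 0 0 0
0 0 0 0 0

After press 4 at (1,0):
0 0 0 0 0
0 0 0 0 0
0 0 0 0 0
0 0 0 0 0
0 0 0 0 0

Lights still on: 0

Answer: yes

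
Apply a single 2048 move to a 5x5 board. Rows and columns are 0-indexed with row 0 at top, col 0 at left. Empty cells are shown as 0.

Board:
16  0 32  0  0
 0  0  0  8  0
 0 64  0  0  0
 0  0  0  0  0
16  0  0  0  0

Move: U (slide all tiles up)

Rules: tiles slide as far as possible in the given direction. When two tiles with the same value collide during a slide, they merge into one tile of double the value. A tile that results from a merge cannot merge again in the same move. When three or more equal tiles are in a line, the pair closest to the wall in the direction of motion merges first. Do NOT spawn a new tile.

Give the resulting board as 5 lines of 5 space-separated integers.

Answer: 32 64 32  8  0
 0  0  0  0  0
 0  0  0  0  0
 0  0  0  0  0
 0  0  0  0  0

Derivation:
Slide up:
col 0: [16, 0, 0, 0, 16] -> [32, 0, 0, 0, 0]
col 1: [0, 0, 64, 0, 0] -> [64, 0, 0, 0, 0]
col 2: [32, 0, 0, 0, 0] -> [32, 0, 0, 0, 0]
col 3: [0, 8, 0, 0, 0] -> [8, 0, 0, 0, 0]
col 4: [0, 0, 0, 0, 0] -> [0, 0, 0, 0, 0]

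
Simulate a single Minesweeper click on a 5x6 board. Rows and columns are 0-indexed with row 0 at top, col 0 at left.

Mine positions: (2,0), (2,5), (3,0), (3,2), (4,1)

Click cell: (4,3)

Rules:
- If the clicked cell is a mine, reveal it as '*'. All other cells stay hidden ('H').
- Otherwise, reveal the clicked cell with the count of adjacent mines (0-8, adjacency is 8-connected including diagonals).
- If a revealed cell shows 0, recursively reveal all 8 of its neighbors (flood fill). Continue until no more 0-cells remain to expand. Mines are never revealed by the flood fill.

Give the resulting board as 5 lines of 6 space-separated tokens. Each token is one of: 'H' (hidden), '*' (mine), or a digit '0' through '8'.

H H H H H H
H H H H H H
H H H H H H
H H H H H H
H H H 1 H H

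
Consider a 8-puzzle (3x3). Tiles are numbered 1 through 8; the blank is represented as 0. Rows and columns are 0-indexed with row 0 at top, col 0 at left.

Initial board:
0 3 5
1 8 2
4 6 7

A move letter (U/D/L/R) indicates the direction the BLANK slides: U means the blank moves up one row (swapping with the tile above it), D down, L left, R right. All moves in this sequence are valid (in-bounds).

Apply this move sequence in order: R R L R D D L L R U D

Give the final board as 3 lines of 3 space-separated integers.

After move 1 (R):
3 0 5
1 8 2
4 6 7

After move 2 (R):
3 5 0
1 8 2
4 6 7

After move 3 (L):
3 0 5
1 8 2
4 6 7

After move 4 (R):
3 5 0
1 8 2
4 6 7

After move 5 (D):
3 5 2
1 8 0
4 6 7

After move 6 (D):
3 5 2
1 8 7
4 6 0

After move 7 (L):
3 5 2
1 8 7
4 0 6

After move 8 (L):
3 5 2
1 8 7
0 4 6

After move 9 (R):
3 5 2
1 8 7
4 0 6

After move 10 (U):
3 5 2
1 0 7
4 8 6

After move 11 (D):
3 5 2
1 8 7
4 0 6

Answer: 3 5 2
1 8 7
4 0 6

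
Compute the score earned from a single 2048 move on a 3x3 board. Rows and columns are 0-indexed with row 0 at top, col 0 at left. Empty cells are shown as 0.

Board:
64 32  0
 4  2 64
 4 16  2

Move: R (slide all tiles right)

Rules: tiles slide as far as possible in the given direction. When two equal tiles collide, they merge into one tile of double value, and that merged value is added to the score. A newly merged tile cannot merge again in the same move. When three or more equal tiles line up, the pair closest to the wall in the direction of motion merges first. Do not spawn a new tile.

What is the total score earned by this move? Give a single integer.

Answer: 0

Derivation:
Slide right:
row 0: [64, 32, 0] -> [0, 64, 32]  score +0 (running 0)
row 1: [4, 2, 64] -> [4, 2, 64]  score +0 (running 0)
row 2: [4, 16, 2] -> [4, 16, 2]  score +0 (running 0)
Board after move:
 0 64 32
 4  2 64
 4 16  2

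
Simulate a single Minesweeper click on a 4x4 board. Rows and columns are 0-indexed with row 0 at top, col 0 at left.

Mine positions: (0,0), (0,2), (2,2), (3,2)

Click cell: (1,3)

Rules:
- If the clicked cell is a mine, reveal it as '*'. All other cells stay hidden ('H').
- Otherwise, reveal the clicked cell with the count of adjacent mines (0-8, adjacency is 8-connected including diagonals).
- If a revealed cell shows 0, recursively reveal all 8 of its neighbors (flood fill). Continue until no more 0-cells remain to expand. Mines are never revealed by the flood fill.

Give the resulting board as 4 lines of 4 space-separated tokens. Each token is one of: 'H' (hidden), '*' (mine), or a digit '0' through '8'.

H H H H
H H H 2
H H H H
H H H H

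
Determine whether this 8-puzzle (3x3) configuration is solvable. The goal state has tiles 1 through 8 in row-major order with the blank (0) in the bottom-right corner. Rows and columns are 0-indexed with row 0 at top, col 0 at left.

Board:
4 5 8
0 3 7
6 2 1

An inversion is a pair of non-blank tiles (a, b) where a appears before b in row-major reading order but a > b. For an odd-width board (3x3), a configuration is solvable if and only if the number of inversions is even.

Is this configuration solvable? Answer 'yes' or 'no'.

Answer: no

Derivation:
Inversions (pairs i<j in row-major order where tile[i] > tile[j] > 0): 19
19 is odd, so the puzzle is not solvable.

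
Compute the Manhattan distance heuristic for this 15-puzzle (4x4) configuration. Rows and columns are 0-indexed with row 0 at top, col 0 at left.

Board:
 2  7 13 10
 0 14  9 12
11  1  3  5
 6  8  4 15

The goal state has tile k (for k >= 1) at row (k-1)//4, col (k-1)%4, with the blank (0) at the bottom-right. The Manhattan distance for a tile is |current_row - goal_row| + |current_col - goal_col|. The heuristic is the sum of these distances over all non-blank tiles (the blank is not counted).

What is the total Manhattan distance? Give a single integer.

Answer: 41

Derivation:
Tile 2: at (0,0), goal (0,1), distance |0-0|+|0-1| = 1
Tile 7: at (0,1), goal (1,2), distance |0-1|+|1-2| = 2
Tile 13: at (0,2), goal (3,0), distance |0-3|+|2-0| = 5
Tile 10: at (0,3), goal (2,1), distance |0-2|+|3-1| = 4
Tile 14: at (1,1), goal (3,1), distance |1-3|+|1-1| = 2
Tile 9: at (1,2), goal (2,0), distance |1-2|+|2-0| = 3
Tile 12: at (1,3), goal (2,3), distance |1-2|+|3-3| = 1
Tile 11: at (2,0), goal (2,2), distance |2-2|+|0-2| = 2
Tile 1: at (2,1), goal (0,0), distance |2-0|+|1-0| = 3
Tile 3: at (2,2), goal (0,2), distance |2-0|+|2-2| = 2
Tile 5: at (2,3), goal (1,0), distance |2-1|+|3-0| = 4
Tile 6: at (3,0), goal (1,1), distance |3-1|+|0-1| = 3
Tile 8: at (3,1), goal (1,3), distance |3-1|+|1-3| = 4
Tile 4: at (3,2), goal (0,3), distance |3-0|+|2-3| = 4
Tile 15: at (3,3), goal (3,2), distance |3-3|+|3-2| = 1
Sum: 1 + 2 + 5 + 4 + 2 + 3 + 1 + 2 + 3 + 2 + 4 + 3 + 4 + 4 + 1 = 41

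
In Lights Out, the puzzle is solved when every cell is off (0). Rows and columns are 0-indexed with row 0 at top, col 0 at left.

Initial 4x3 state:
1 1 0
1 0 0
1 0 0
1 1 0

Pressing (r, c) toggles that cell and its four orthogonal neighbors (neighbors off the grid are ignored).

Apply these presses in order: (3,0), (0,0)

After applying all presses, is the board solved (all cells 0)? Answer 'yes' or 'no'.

After press 1 at (3,0):
1 1 0
1 0 0
0 0 0
0 0 0

After press 2 at (0,0):
0 0 0
0 0 0
0 0 0
0 0 0

Lights still on: 0

Answer: yes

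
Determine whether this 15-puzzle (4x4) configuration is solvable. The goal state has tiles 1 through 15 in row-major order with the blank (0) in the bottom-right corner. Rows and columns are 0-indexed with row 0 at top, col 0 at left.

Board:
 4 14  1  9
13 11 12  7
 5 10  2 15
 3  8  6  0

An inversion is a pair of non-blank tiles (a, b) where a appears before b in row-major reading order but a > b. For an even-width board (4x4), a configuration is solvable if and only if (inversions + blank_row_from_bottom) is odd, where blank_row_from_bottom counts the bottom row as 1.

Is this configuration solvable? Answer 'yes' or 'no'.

Answer: yes

Derivation:
Inversions: 58
Blank is in row 3 (0-indexed from top), which is row 1 counting from the bottom (bottom = 1).
58 + 1 = 59, which is odd, so the puzzle is solvable.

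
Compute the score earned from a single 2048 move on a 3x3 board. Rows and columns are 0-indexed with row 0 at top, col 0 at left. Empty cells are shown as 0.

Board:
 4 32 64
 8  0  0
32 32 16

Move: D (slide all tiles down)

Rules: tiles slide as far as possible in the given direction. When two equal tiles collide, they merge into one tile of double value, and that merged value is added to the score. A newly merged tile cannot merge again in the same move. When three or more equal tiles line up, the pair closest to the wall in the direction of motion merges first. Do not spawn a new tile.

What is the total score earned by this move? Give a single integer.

Slide down:
col 0: [4, 8, 32] -> [4, 8, 32]  score +0 (running 0)
col 1: [32, 0, 32] -> [0, 0, 64]  score +64 (running 64)
col 2: [64, 0, 16] -> [0, 64, 16]  score +0 (running 64)
Board after move:
 4  0  0
 8  0 64
32 64 16

Answer: 64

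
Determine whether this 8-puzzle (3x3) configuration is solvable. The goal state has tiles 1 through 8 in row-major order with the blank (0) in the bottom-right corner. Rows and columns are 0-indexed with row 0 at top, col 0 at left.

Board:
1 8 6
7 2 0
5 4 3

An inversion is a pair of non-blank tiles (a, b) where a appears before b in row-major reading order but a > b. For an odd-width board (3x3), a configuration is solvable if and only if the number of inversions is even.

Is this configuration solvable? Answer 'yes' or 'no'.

Answer: no

Derivation:
Inversions (pairs i<j in row-major order where tile[i] > tile[j] > 0): 17
17 is odd, so the puzzle is not solvable.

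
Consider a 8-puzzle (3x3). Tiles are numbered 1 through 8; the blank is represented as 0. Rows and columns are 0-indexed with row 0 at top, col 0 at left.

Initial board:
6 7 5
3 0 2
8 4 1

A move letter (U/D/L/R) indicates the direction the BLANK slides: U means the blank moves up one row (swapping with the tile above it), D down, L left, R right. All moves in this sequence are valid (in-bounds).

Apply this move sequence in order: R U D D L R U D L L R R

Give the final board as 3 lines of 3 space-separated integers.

Answer: 6 7 5
3 2 1
8 4 0

Derivation:
After move 1 (R):
6 7 5
3 2 0
8 4 1

After move 2 (U):
6 7 0
3 2 5
8 4 1

After move 3 (D):
6 7 5
3 2 0
8 4 1

After move 4 (D):
6 7 5
3 2 1
8 4 0

After move 5 (L):
6 7 5
3 2 1
8 0 4

After move 6 (R):
6 7 5
3 2 1
8 4 0

After move 7 (U):
6 7 5
3 2 0
8 4 1

After move 8 (D):
6 7 5
3 2 1
8 4 0

After move 9 (L):
6 7 5
3 2 1
8 0 4

After move 10 (L):
6 7 5
3 2 1
0 8 4

After move 11 (R):
6 7 5
3 2 1
8 0 4

After move 12 (R):
6 7 5
3 2 1
8 4 0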